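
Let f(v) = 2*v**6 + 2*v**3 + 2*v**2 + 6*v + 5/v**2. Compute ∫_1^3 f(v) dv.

By the power rule, an antiderivative is F(v) = 2*v**7/7 + v**4/2 + 2*v**3/3 + 3*v**2 - 5/v.
Then F(3) - F(1) = (29765/42) - (-23/42) = 14894/21.

14894/21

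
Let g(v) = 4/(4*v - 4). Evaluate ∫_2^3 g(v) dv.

log(2)

An antiderivative is F(v) = log(4*v - 4).
Then F(3) - F(2) = (log(8)) - (log(4)) = log(2).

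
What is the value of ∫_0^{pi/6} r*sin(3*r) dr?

1/9

Integrate by parts once (u = r, dv = sin(3*r) dr).
An antiderivative is F(r) = -r*cos(3*r)/3 + sin(3*r)/9.
Then F(pi/6) - F(0) = (1/9) - (0) = 1/9.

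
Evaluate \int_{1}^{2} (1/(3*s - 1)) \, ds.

An antiderivative is F(s) = log(3*s - 1)/3.
Then F(2) - F(1) = (log(5)/3) - (log(2)/3) = -log(2)/3 + log(5)/3.

-log(2)/3 + log(5)/3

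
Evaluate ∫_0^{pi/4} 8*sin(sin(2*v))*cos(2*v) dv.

Let u = sin(2*v), so du = 2*cos(2*v) dv. When v = 0, u = 0; when v = pi/4, u = 1.
The integral becomes 4·∫ sin(u) du from 0 to 1, with antiderivative -4*cos(u).
Back in v: F(v) = -4*cos(sin(2*v)).
Then F(pi/4) - F(0) = (-4*cos(1)) - (-4) = 4 - 4*cos(1).

4 - 4*cos(1)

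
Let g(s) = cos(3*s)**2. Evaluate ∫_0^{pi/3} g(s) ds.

Use the identity cos^2(3*s) = (1 + cos(6*s))/2.
An antiderivative is F(s) = s/2 + sin(6*s)/12.
Then F(pi/3) - F(0) = (pi/6) - (0) = pi/6.

pi/6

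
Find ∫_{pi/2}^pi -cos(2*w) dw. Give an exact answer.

An antiderivative is F(w) = -sin(2*w)/2.
Then F(pi) - F(pi/2) = (0) - (0) = 0.

0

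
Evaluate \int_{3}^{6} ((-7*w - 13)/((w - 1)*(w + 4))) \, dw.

Factor the denominator: w**2 + 3*w - 4 = (w + 4)(w - 1).
Partial fractions: (-7*w - 13)/((w - 1)*(w + 4)) = -3/(w + 4) - 4/(w - 1).
An antiderivative is F(w) = -4*log(w - 1) - 3*log(w + 4).
Then F(6) - F(3) = (-7*log(5) - 3*log(2)) - (-3*log(7) - 4*log(2)) = -7*log(5) + log(2) + 3*log(7).

-7*log(5) + log(2) + 3*log(7)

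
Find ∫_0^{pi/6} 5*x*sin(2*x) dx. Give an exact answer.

Integrate by parts once (u = x, dv = 5*sin(2*x) dx).
An antiderivative is F(x) = -5*x*cos(2*x)/2 + 5*sin(2*x)/4.
Then F(pi/6) - F(0) = (-5*pi/24 + 5*sqrt(3)/8) - (0) = -5*pi/24 + 5*sqrt(3)/8.

-5*pi/24 + 5*sqrt(3)/8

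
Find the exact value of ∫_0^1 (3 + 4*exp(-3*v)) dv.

13/3 - 4*exp(-3)/3

An antiderivative is F(v) = 3*v - 4*exp(-3*v)/3.
Then F(1) - F(0) = (3 - 4*exp(-3)/3) - (-4/3) = 13/3 - 4*exp(-3)/3.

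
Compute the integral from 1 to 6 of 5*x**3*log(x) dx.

Integrate by parts once (u = ln x, dv = 5*x**3 dx).
An antiderivative is F(x) = 5*x**4*(4*log(x) - 1)/16.
Then F(6) - F(1) = (-405 + 1620*log(2) + 1620*log(3)) - (-5/16) = -6475/16 + 1620*log(2) + 1620*log(3).

-6475/16 + 1620*log(2) + 1620*log(3)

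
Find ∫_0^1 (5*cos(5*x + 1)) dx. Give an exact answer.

-sin(1) + sin(6)

Let u = 5*x + 1, so du = 5 dx. When x = 0, u = 1; when x = 1, u = 6.
The integral becomes ∫ cos(u) du from 1 to 6, with antiderivative sin(u).
Back in x: F(x) = sin(5*x + 1).
Then F(1) - F(0) = (sin(6)) - (sin(1)) = -sin(1) + sin(6).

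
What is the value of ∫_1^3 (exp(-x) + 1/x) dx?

-exp(-3) + exp(-1) + log(3)

An antiderivative is F(x) = log(x) - exp(-x).
Then F(3) - F(1) = (-exp(-3) + log(3)) - (-exp(-1)) = -exp(-3) + exp(-1) + log(3).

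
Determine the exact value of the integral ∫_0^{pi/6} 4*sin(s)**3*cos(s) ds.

Let u = sin(s), so du = cos(s) ds. When s = 0, u = 0; when s = pi/6, u = 1/2.
The integral becomes 4·∫ u**3 du from 0 to 1/2, with antiderivative u**4.
Back in s: F(s) = sin(s)**4.
Then F(pi/6) - F(0) = (1/16) - (0) = 1/16.

1/16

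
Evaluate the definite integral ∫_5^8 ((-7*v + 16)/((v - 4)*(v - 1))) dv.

-3*log(7) - 2*log(2)

Factor the denominator: v**2 - 5*v + 4 = (v - 1)(v - 4).
Partial fractions: (-7*v + 16)/((v - 4)*(v - 1)) = -3/(v - 1) - 4/(v - 4).
An antiderivative is F(v) = -4*log(v - 4) - 3*log(v - 1).
Then F(8) - F(5) = (-3*log(7) - 8*log(2)) - (-log(64)) = -3*log(7) - 2*log(2).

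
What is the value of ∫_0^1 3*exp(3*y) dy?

An antiderivative is F(y) = exp(3*y).
Then F(1) - F(0) = (exp(3)) - (1) = -1 + exp(3).

-1 + exp(3)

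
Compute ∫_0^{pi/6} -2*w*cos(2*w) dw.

-sqrt(3)*pi/12 + 1/4

Integrate by parts once (u = w, dv = -2*cos(2*w) dw).
An antiderivative is F(w) = -w*sin(2*w) - cos(2*w)/2.
Then F(pi/6) - F(0) = (-sqrt(3)*pi/12 - 1/4) - (-1/2) = -sqrt(3)*pi/12 + 1/4.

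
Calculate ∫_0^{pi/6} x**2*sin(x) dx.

-2 - sqrt(3)*pi**2/72 + pi/6 + sqrt(3)

Integrate by parts twice (u = x^2, dv = sin(x) dx).
An antiderivative is F(x) = -x**2*cos(x) + 2*x*sin(x) + 2*cos(x).
Then F(pi/6) - F(0) = (-sqrt(3)*pi**2/72 + pi/6 + sqrt(3)) - (2) = -2 - sqrt(3)*pi**2/72 + pi/6 + sqrt(3).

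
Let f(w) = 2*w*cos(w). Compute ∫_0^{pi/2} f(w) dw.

-2 + pi

Integrate by parts once (u = w, dv = 2*cos(w) dw).
An antiderivative is F(w) = 2*w*sin(w) + 2*cos(w).
Then F(pi/2) - F(0) = (pi) - (2) = -2 + pi.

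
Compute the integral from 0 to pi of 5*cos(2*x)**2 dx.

Use the identity cos^2(2*x) = (1 + cos(4*x))/2.
An antiderivative is F(x) = 5*x/2 + 5*sin(4*x)/8.
Then F(pi) - F(0) = (5*pi/2) - (0) = 5*pi/2.

5*pi/2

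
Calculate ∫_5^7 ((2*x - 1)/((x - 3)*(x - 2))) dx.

-3*log(5) + 3*log(3) + 5*log(2)

Factor the denominator: x**2 - 5*x + 6 = (x - 2)(x - 3).
Partial fractions: (2*x - 1)/((x - 3)*(x - 2)) = -3/(x - 2) + 5/(x - 3).
An antiderivative is F(x) = 5*log(x - 3) - 3*log(x - 2).
Then F(7) - F(5) = (-3*log(5) + 10*log(2)) - (log(32/27)) = -3*log(5) + 3*log(3) + 5*log(2).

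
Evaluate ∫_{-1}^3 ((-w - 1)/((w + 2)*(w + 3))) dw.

Factor the denominator: w**2 + 5*w + 6 = (w + 3)(w + 2).
Partial fractions: (-w - 1)/((w + 2)*(w + 3)) = -2/(w + 3) + 1/(w + 2).
An antiderivative is F(w) = log(w + 2) - 2*log(w + 3).
Then F(3) - F(-1) = (log(5/36)) - (-log(4)) = log(5/9).

log(5/9)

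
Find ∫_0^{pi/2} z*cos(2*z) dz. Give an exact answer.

Integrate by parts once (u = z, dv = cos(2*z) dz).
An antiderivative is F(z) = z*sin(2*z)/2 + cos(2*z)/4.
Then F(pi/2) - F(0) = (-1/4) - (1/4) = -1/2.

-1/2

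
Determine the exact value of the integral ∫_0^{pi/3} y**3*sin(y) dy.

Integrate by parts 3 times (u = y^3, dv = sin(y) dy).
An antiderivative is F(y) = -y**3*cos(y) + 3*y**2*sin(y) + 6*y*cos(y) - 6*sin(y).
Then F(pi/3) - F(0) = (-3*sqrt(3) - pi**3/54 + sqrt(3)*pi**2/6 + pi) - (0) = -3*sqrt(3) - pi**3/54 + sqrt(3)*pi**2/6 + pi.

-3*sqrt(3) - pi**3/54 + sqrt(3)*pi**2/6 + pi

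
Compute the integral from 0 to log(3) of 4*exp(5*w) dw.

968/5

Let u = exp(w), so du = exp(w) dw. When w = 0, u = 1; when w = log(3), u = 3.
The integral becomes 4·∫ u**4 du from 1 to 3, with antiderivative 4*u**5/5.
Back in w: F(w) = 4*exp(5*w)/5.
Then F(log(3)) - F(0) = (972/5) - (4/5) = 968/5.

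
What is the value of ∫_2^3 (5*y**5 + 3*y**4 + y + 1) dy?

10264/15

By the power rule, an antiderivative is F(y) = 5*y**6/6 + 3*y**5/5 + y**2/2 + y.
Then F(3) - F(2) = (3804/5) - (1148/15) = 10264/15.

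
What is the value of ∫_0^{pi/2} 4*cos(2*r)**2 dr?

pi

Use the identity cos^2(2*r) = (1 + cos(4*r))/2.
An antiderivative is F(r) = 2*r + sin(4*r)/2.
Then F(pi/2) - F(0) = (pi) - (0) = pi.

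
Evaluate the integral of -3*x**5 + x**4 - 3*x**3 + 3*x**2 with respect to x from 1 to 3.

-1748/5

By the power rule, an antiderivative is F(x) = -x**6/2 + x**5/5 - 3*x**4/4 + x**3.
Then F(3) - F(1) = (-6993/20) - (-1/20) = -1748/5.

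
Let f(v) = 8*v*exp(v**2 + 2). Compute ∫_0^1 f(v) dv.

-4*(1 - exp(1))*exp(2)

Let u = v**2 + 2, so du = 2*v dv. When v = 0, u = 2; when v = 1, u = 3.
The integral becomes 4·∫ exp(u) du from 2 to 3, with antiderivative 4*exp(u).
Back in v: F(v) = 4*exp(v**2 + 2).
Then F(1) - F(0) = (4*exp(3)) - (4*exp(2)) = -4*(1 - exp(1))*exp(2).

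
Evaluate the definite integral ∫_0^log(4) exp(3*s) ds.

Let u = exp(s), so du = exp(s) ds. When s = 0, u = 1; when s = log(4), u = 4.
The integral becomes ∫ u**2 du from 1 to 4, with antiderivative u**3/3.
Back in s: F(s) = exp(3*s)/3.
Then F(log(4)) - F(0) = (64/3) - (1/3) = 21.

21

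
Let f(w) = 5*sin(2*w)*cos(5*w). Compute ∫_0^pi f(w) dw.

-20/21

Use the identity sin(2*w)cos(5*w) = [sin(7*w) + sin(-3*w)]/2.
An antiderivative is F(w) = 5*cos(3*w)/6 - 5*cos(7*w)/14.
Then F(pi) - F(0) = (-10/21) - (10/21) = -20/21.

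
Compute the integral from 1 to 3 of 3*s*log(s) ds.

-6 + 27*log(3)/2

Integrate by parts once (u = ln s, dv = 3*s ds).
An antiderivative is F(s) = 3*s**2*(2*log(s) - 1)/4.
Then F(3) - F(1) = (-27/4 + 27*log(3)/2) - (-3/4) = -6 + 27*log(3)/2.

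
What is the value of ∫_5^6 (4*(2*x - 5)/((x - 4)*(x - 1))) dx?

Factor the denominator: x**2 - 5*x + 4 = (x - 1)(x - 4).
Partial fractions: 4*(2*x - 5)/((x - 4)*(x - 1)) = 4/(x - 1) + 4/(x - 4).
An antiderivative is F(x) = 4*log(x - 4) + 4*log(x - 1).
Then F(6) - F(5) = (4*log(2) + 4*log(5)) - (8*log(2)) = -4*log(2) + 4*log(5).

-4*log(2) + 4*log(5)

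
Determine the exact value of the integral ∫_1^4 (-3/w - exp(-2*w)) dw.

(-12*exp(8)*log(2) - exp(6) + 1)*exp(-8)/2

An antiderivative is F(w) = -3*log(w) + exp(-2*w)/2.
Then F(4) - F(1) = (-6*log(2) + exp(-8)/2) - (exp(-2)/2) = (-12*exp(8)*log(2) - exp(6) + 1)*exp(-8)/2.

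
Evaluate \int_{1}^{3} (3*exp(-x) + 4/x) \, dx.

-3*exp(-3) + 3*exp(-1) + 4*log(3)

An antiderivative is F(x) = 4*log(x) - 3*exp(-x).
Then F(3) - F(1) = (-3*exp(-3) + 4*log(3)) - (-3*exp(-1)) = -3*exp(-3) + 3*exp(-1) + 4*log(3).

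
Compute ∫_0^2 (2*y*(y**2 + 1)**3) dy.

156

Let u = y**2 + 1, so du = 2*y dy. When y = 0, u = 1; when y = 2, u = 5.
The integral becomes ∫ u**3 du from 1 to 5, with antiderivative u**4/4.
Back in y: F(y) = (y**2 + 1)**4/4.
Then F(2) - F(0) = (625/4) - (1/4) = 156.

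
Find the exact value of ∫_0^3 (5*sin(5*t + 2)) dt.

cos(2) - cos(17)

Let u = 5*t + 2, so du = 5 dt. When t = 0, u = 2; when t = 3, u = 17.
The integral becomes ∫ sin(u) du from 2 to 17, with antiderivative -cos(u).
Back in t: F(t) = -cos(5*t + 2).
Then F(3) - F(0) = (-cos(17)) - (-cos(2)) = cos(2) - cos(17).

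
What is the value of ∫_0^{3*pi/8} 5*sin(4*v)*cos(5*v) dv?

-20/9 + 25*sqrt(2 - sqrt(2))/18

Use the identity sin(4*v)cos(5*v) = [sin(9*v) + sin(-v)]/2.
An antiderivative is F(v) = 5*cos(v)/2 - 5*cos(9*v)/18.
Then F(3*pi/8) - F(0) = (25*sqrt(2 - sqrt(2))/18) - (20/9) = -20/9 + 25*sqrt(2 - sqrt(2))/18.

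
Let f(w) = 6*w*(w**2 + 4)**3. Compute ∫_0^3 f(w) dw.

Let u = w**2 + 4, so du = 2*w dw. When w = 0, u = 4; when w = 3, u = 13.
The integral becomes 3·∫ u**3 du from 4 to 13, with antiderivative 3*u**4/4.
Back in w: F(w) = 3*(w**2 + 4)**4/4.
Then F(3) - F(0) = (85683/4) - (192) = 84915/4.

84915/4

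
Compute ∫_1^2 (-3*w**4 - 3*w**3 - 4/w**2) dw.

By the power rule, an antiderivative is F(w) = -3*w**5/5 - 3*w**4/4 + 4/w.
Then F(2) - F(1) = (-146/5) - (53/20) = -637/20.

-637/20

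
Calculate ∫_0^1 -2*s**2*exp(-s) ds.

Integrate by parts twice (u = s^2, dv = -2*exp(-s) ds).
An antiderivative is F(s) = (2*s**2 + 4*s + 4)*exp(-s).
Then F(1) - F(0) = (10*exp(-1)) - (4) = -4 + 10*exp(-1).

-4 + 10*exp(-1)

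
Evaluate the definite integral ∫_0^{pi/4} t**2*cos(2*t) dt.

Integrate by parts twice (u = t^2, dv = cos(2*t) dt).
An antiderivative is F(t) = t**2*sin(2*t)/2 + t*cos(2*t)/2 - sin(2*t)/4.
Then F(pi/4) - F(0) = (-1/4 + pi**2/32) - (0) = -1/4 + pi**2/32.

-1/4 + pi**2/32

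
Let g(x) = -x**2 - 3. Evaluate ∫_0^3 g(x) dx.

-18

By the power rule, an antiderivative is F(x) = -x**3/3 - 3*x.
Then F(3) - F(0) = (-18) - (0) = -18.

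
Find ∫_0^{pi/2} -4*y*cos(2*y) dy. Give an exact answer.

Integrate by parts once (u = y, dv = -4*cos(2*y) dy).
An antiderivative is F(y) = -2*y*sin(2*y) - cos(2*y).
Then F(pi/2) - F(0) = (1) - (-1) = 2.

2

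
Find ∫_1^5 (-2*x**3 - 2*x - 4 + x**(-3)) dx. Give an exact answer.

By the power rule, an antiderivative is F(x) = -x**4/2 - x**2 - 4*x - 1/(2*x**2).
Then F(5) - F(1) = (-8938/25) - (-6) = -8788/25.

-8788/25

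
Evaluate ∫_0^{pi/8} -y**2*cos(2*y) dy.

sqrt(2)*(-8*pi - pi**2 + 32)/256

Integrate by parts twice (u = y^2, dv = -cos(2*y) dy).
An antiderivative is F(y) = -y**2*sin(2*y)/2 - y*cos(2*y)/2 + sin(2*y)/4.
Then F(pi/8) - F(0) = (sqrt(2)*(-8*pi - pi**2 + 32)/256) - (0) = sqrt(2)*(-8*pi - pi**2 + 32)/256.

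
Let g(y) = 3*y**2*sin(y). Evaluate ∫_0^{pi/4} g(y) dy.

Integrate by parts twice (u = y^2, dv = 3*sin(y) dy).
An antiderivative is F(y) = -3*y**2*cos(y) + 6*y*sin(y) + 6*cos(y).
Then F(pi/4) - F(0) = (3*sqrt(2)*(-pi**2 + 8*pi + 32)/32) - (6) = -6 - 3*sqrt(2)*pi**2/32 + 3*sqrt(2)*pi/4 + 3*sqrt(2).

-6 - 3*sqrt(2)*pi**2/32 + 3*sqrt(2)*pi/4 + 3*sqrt(2)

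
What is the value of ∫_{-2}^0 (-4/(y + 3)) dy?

-log(81)

An antiderivative is F(y) = -4*log(y + 3).
Then F(0) - F(-2) = (-log(81)) - (0) = -log(81).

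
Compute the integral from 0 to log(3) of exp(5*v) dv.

242/5

Let u = exp(v), so du = exp(v) dv. When v = 0, u = 1; when v = log(3), u = 3.
The integral becomes ∫ u**4 du from 1 to 3, with antiderivative u**5/5.
Back in v: F(v) = exp(5*v)/5.
Then F(log(3)) - F(0) = (243/5) - (1/5) = 242/5.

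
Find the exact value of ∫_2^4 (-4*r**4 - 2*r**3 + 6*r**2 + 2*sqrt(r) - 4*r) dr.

-12224/15 - 8*sqrt(2)/3

By the power rule, an antiderivative is F(r) = -4*r**5/5 - r**4/2 + 4*r**(3/2)/3 + 2*r**3 - 2*r**2.
Then F(4) - F(2) = (-12608/15) - (-128/5 + 8*sqrt(2)/3) = -12224/15 - 8*sqrt(2)/3.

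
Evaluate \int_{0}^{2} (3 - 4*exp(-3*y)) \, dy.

An antiderivative is F(y) = 3*y + 4*exp(-3*y)/3.
Then F(2) - F(0) = (4*exp(-6)/3 + 6) - (4/3) = 4*exp(-6)/3 + 14/3.

4*exp(-6)/3 + 14/3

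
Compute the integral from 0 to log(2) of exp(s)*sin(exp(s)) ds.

-cos(2) + cos(1)

Let u = exp(s), so du = exp(s) ds. When s = 0, u = 1; when s = log(2), u = 2.
The integral becomes ∫ sin(u) du from 1 to 2, with antiderivative -cos(u).
Back in s: F(s) = -cos(exp(s)).
Then F(log(2)) - F(0) = (-cos(2)) - (-cos(1)) = -cos(2) + cos(1).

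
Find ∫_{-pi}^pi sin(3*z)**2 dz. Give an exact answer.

Use the identity sin^2(3*z) = (1 - cos(6*z))/2.
An antiderivative is F(z) = z/2 - sin(6*z)/12.
Then F(pi) - F(-pi) = (pi/2) - (-pi/2) = pi.

pi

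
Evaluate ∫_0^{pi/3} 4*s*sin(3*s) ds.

4*pi/9

Integrate by parts once (u = s, dv = 4*sin(3*s) ds).
An antiderivative is F(s) = -4*s*cos(3*s)/3 + 4*sin(3*s)/9.
Then F(pi/3) - F(0) = (4*pi/9) - (0) = 4*pi/9.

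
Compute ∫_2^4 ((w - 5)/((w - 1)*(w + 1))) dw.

Factor the denominator: w**2 - 1 = (w + 1)(w - 1).
Partial fractions: (w - 5)/((w - 1)*(w + 1)) = 3/(w + 1) - 2/(w - 1).
An antiderivative is F(w) = -2*log(w - 1) + 3*log(w + 1).
Then F(4) - F(2) = (-2*log(3) + 3*log(5)) - (log(27)) = -5*log(3) + 3*log(5).

-5*log(3) + 3*log(5)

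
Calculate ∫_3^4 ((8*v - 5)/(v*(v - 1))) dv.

-2*log(3) + 7*log(2)

Factor the denominator: v**2 - v = v(v - 1).
Partial fractions: (8*v - 5)/(v*(v - 1)) = 5/v + 3/(v - 1).
An antiderivative is F(v) = 5*log(v) + 3*log(v - 1).
Then F(4) - F(3) = (3*log(3) + 10*log(2)) - (3*log(2) + 5*log(3)) = -2*log(3) + 7*log(2).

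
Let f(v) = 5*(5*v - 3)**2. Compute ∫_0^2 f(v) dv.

370/3

Let u = 5*v - 3, so du = 5 dv. When v = 0, u = -3; when v = 2, u = 7.
The integral becomes ∫ u**2 du from -3 to 7, with antiderivative u**3/3.
Back in v: F(v) = (5*v - 3)**3/3.
Then F(2) - F(0) = (343/3) - (-9) = 370/3.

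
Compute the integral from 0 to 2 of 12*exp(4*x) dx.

-3 + 3*exp(8)

Let u = 4*x, so du = 4 dx. When x = 0, u = 0; when x = 2, u = 8.
The integral becomes 3·∫ exp(u) du from 0 to 8, with antiderivative 3*exp(u).
Back in x: F(x) = 3*exp(4*x).
Then F(2) - F(0) = (3*exp(8)) - (3) = -3 + 3*exp(8).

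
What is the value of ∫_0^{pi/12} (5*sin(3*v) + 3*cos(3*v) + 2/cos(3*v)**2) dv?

7/3 - sqrt(2)/3

An antiderivative is F(v) = sin(3*v) - 5*cos(3*v)/3 + 2*tan(3*v)/3.
Then F(pi/12) - F(0) = (2/3 - sqrt(2)/3) - (-5/3) = 7/3 - sqrt(2)/3.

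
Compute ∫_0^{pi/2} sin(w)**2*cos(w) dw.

1/3

Let u = sin(w), so du = cos(w) dw. When w = 0, u = 0; when w = pi/2, u = 1.
The integral becomes ∫ u**2 du from 0 to 1, with antiderivative u**3/3.
Back in w: F(w) = sin(w)**3/3.
Then F(pi/2) - F(0) = (1/3) - (0) = 1/3.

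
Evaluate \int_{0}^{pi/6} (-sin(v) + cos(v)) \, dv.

-1/2 + sqrt(3)/2

An antiderivative is F(v) = sin(v) + cos(v).
Then F(pi/6) - F(0) = (1/2 + sqrt(3)/2) - (1) = -1/2 + sqrt(3)/2.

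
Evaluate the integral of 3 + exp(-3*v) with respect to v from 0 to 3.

An antiderivative is F(v) = 3*v - exp(-3*v)/3.
Then F(3) - F(0) = (9 - exp(-9)/3) - (-1/3) = 28/3 - exp(-9)/3.

28/3 - exp(-9)/3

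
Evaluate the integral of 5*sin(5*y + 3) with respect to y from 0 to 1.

Let u = 5*y + 3, so du = 5 dy. When y = 0, u = 3; when y = 1, u = 8.
The integral becomes ∫ sin(u) du from 3 to 8, with antiderivative -cos(u).
Back in y: F(y) = -cos(5*y + 3).
Then F(1) - F(0) = (-cos(8)) - (-cos(3)) = cos(3) - cos(8).

cos(3) - cos(8)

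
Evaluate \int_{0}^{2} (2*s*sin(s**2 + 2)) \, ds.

-cos(6) + cos(2)

Let u = s**2 + 2, so du = 2*s ds. When s = 0, u = 2; when s = 2, u = 6.
The integral becomes ∫ sin(u) du from 2 to 6, with antiderivative -cos(u).
Back in s: F(s) = -cos(s**2 + 2).
Then F(2) - F(0) = (-cos(6)) - (-cos(2)) = -cos(6) + cos(2).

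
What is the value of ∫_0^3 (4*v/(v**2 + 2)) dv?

Let u = v**2 + 2, so du = 2*v dv. When v = 0, u = 2; when v = 3, u = 11.
The integral becomes 2·∫ 1/u du from 2 to 11, with antiderivative 2*log(u).
Back in v: F(v) = 2*log(v**2 + 2).
Then F(3) - F(0) = (2*log(11)) - (log(4)) = -2*log(2) + 2*log(11).

-2*log(2) + 2*log(11)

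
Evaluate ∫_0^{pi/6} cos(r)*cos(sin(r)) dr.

Let u = sin(r), so du = cos(r) dr. When r = 0, u = 0; when r = pi/6, u = 1/2.
The integral becomes ∫ cos(u) du from 0 to 1/2, with antiderivative sin(u).
Back in r: F(r) = sin(sin(r)).
Then F(pi/6) - F(0) = (sin(1/2)) - (0) = sin(1/2).

sin(1/2)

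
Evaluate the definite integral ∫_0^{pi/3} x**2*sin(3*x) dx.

Integrate by parts twice (u = x^2, dv = sin(3*x) dx).
An antiderivative is F(x) = -x**2*cos(3*x)/3 + 2*x*sin(3*x)/9 + 2*cos(3*x)/27.
Then F(pi/3) - F(0) = (-2/27 + pi**2/27) - (2/27) = -4/27 + pi**2/27.

-4/27 + pi**2/27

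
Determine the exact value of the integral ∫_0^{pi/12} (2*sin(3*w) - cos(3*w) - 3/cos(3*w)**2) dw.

An antiderivative is F(w) = -sin(3*w)/3 - 2*cos(3*w)/3 - tan(3*w).
Then F(pi/12) - F(0) = (-1 - sqrt(2)/2) - (-2/3) = -sqrt(2)/2 - 1/3.

-sqrt(2)/2 - 1/3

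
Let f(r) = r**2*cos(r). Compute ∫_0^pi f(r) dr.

-2*pi

Integrate by parts twice (u = r^2, dv = cos(r) dr).
An antiderivative is F(r) = r**2*sin(r) + 2*r*cos(r) - 2*sin(r).
Then F(pi) - F(0) = (-2*pi) - (0) = -2*pi.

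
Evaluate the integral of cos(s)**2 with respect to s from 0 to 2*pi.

Use the identity cos^2(s) = (1 + cos(2*s))/2.
An antiderivative is F(s) = s/2 + sin(2*s)/4.
Then F(2*pi) - F(0) = (pi) - (0) = pi.

pi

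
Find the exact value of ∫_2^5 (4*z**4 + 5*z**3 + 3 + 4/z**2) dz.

By the power rule, an antiderivative is F(z) = 4*z**5/5 + 5*z**4/4 + 3*z - 4/z.
Then F(5) - F(2) = (65909/20) - (248/5) = 64917/20.

64917/20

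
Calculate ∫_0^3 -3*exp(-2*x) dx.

An antiderivative is F(x) = 3*exp(-2*x)/2.
Then F(3) - F(0) = (3*exp(-6)/2) - (3/2) = -3/2 + 3*exp(-6)/2.

-3/2 + 3*exp(-6)/2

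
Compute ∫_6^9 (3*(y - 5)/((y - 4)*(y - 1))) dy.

-5*log(5) + 13*log(2)

Factor the denominator: y**2 - 5*y + 4 = (y - 1)(y - 4).
Partial fractions: 3*(y - 5)/((y - 4)*(y - 1)) = 4/(y - 1) - 1/(y - 4).
An antiderivative is F(y) = -log(y - 4) + 4*log(y - 1).
Then F(9) - F(6) = (-log(5) + 12*log(2)) - (-log(2) + 4*log(5)) = -5*log(5) + 13*log(2).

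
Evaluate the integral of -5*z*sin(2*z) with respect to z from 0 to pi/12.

Integrate by parts once (u = z, dv = -5*sin(2*z) dz).
An antiderivative is F(z) = 5*z*cos(2*z)/2 - 5*sin(2*z)/4.
Then F(pi/12) - F(0) = (-5/8 + 5*sqrt(3)*pi/48) - (0) = -5/8 + 5*sqrt(3)*pi/48.

-5/8 + 5*sqrt(3)*pi/48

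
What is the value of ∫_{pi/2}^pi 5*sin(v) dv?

5

An antiderivative is F(v) = -5*cos(v).
Then F(pi) - F(pi/2) = (5) - (0) = 5.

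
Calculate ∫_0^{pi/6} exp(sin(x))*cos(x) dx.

Let u = sin(x), so du = cos(x) dx. When x = 0, u = 0; when x = pi/6, u = 1/2.
The integral becomes ∫ exp(u) du from 0 to 1/2, with antiderivative exp(u).
Back in x: F(x) = exp(sin(x)).
Then F(pi/6) - F(0) = (exp(1/2)) - (1) = -1 + exp(1/2).

-1 + exp(1/2)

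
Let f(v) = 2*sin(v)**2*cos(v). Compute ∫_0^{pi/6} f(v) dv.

1/12

Let u = sin(v), so du = cos(v) dv. When v = 0, u = 0; when v = pi/6, u = 1/2.
The integral becomes 2·∫ u**2 du from 0 to 1/2, with antiderivative 2*u**3/3.
Back in v: F(v) = 2*sin(v)**3/3.
Then F(pi/6) - F(0) = (1/12) - (0) = 1/12.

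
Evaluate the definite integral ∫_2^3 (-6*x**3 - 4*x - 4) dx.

-223/2

By the power rule, an antiderivative is F(x) = -3*x**4/2 - 2*x**2 - 4*x.
Then F(3) - F(2) = (-303/2) - (-40) = -223/2.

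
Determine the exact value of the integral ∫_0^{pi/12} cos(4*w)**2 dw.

sqrt(3)/32 + pi/24

Use the identity cos^2(4*w) = (1 + cos(8*w))/2.
An antiderivative is F(w) = w/2 + sin(8*w)/16.
Then F(pi/12) - F(0) = (sqrt(3)/32 + pi/24) - (0) = sqrt(3)/32 + pi/24.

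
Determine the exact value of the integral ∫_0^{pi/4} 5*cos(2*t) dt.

5/2

An antiderivative is F(t) = 5*sin(2*t)/2.
Then F(pi/4) - F(0) = (5/2) - (0) = 5/2.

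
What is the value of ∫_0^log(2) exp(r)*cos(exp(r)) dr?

-sin(1) + sin(2)

Let u = exp(r), so du = exp(r) dr. When r = 0, u = 1; when r = log(2), u = 2.
The integral becomes ∫ cos(u) du from 1 to 2, with antiderivative sin(u).
Back in r: F(r) = sin(exp(r)).
Then F(log(2)) - F(0) = (sin(2)) - (sin(1)) = -sin(1) + sin(2).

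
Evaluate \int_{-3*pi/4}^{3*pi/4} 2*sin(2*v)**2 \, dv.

3*pi/2

Use the identity sin^2(2*v) = (1 - cos(4*v))/2.
An antiderivative is F(v) = v - sin(4*v)/4.
Then F(3*pi/4) - F(-3*pi/4) = (3*pi/4) - (-3*pi/4) = 3*pi/2.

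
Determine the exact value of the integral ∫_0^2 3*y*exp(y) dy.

3 + 3*exp(2)

Integrate by parts once (u = y, dv = 3*exp(y) dy).
An antiderivative is F(y) = (3*y - 3)*exp(y).
Then F(2) - F(0) = (3*exp(2)) - (-3) = 3 + 3*exp(2).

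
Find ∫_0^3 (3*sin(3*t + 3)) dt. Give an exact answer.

cos(3) - cos(12)

Let u = 3*t + 3, so du = 3 dt. When t = 0, u = 3; when t = 3, u = 12.
The integral becomes ∫ sin(u) du from 3 to 12, with antiderivative -cos(u).
Back in t: F(t) = -cos(3*t + 3).
Then F(3) - F(0) = (-cos(12)) - (-cos(3)) = cos(3) - cos(12).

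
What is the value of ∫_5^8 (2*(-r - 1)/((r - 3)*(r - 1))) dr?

Factor the denominator: r**2 - 4*r + 3 = (r - 1)(r - 3).
Partial fractions: 2*(-r - 1)/((r - 3)*(r - 1)) = 2/(r - 1) - 4/(r - 3).
An antiderivative is F(r) = -4*log(r - 3) + 2*log(r - 1).
Then F(8) - F(5) = (-4*log(5) + 2*log(7)) - (0) = -4*log(5) + 2*log(7).

-4*log(5) + 2*log(7)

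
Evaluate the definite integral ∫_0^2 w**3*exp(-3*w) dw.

2/27 - 122*exp(-6)/27

Integrate by parts 3 times (u = w^3, dv = exp(-3*w) dw).
An antiderivative is F(w) = (-9*w**3 - 9*w**2 - 6*w - 2)*exp(-3*w)/27.
Then F(2) - F(0) = (-122*exp(-6)/27) - (-2/27) = 2/27 - 122*exp(-6)/27.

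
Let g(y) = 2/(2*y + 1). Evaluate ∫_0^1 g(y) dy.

Let u = 2*y + 1, so du = 2 dy. When y = 0, u = 1; when y = 1, u = 3.
The integral becomes ∫ 1/u du from 1 to 3, with antiderivative log(u).
Back in y: F(y) = log(2*y + 1).
Then F(1) - F(0) = (log(3)) - (0) = log(3).

log(3)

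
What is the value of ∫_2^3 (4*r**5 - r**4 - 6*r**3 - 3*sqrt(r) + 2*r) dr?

By the power rule, an antiderivative is F(r) = 2*r**6/3 - r**5/5 - 3*r**4/2 - 2*r**(3/2) + r**2.
Then F(3) - F(2) = (3249/10 - 6*sqrt(3)) - (244/15 - 4*sqrt(2)) = -6*sqrt(3) + 4*sqrt(2) + 9259/30.

-6*sqrt(3) + 4*sqrt(2) + 9259/30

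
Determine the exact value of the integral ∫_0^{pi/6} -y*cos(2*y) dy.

-sqrt(3)*pi/24 + 1/8

Integrate by parts once (u = y, dv = -cos(2*y) dy).
An antiderivative is F(y) = -y*sin(2*y)/2 - cos(2*y)/4.
Then F(pi/6) - F(0) = (-sqrt(3)*pi/24 - 1/8) - (-1/4) = -sqrt(3)*pi/24 + 1/8.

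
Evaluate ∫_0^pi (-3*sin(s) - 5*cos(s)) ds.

An antiderivative is F(s) = -5*sin(s) + 3*cos(s).
Then F(pi) - F(0) = (-3) - (3) = -6.

-6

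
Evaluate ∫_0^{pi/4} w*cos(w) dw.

-1 + sqrt(2)*pi/8 + sqrt(2)/2

Integrate by parts once (u = w, dv = cos(w) dw).
An antiderivative is F(w) = w*sin(w) + cos(w).
Then F(pi/4) - F(0) = (sqrt(2)*(pi + 4)/8) - (1) = -1 + sqrt(2)*pi/8 + sqrt(2)/2.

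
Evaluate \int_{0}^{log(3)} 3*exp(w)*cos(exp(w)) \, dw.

Let u = exp(w), so du = exp(w) dw. When w = 0, u = 1; when w = log(3), u = 3.
The integral becomes 3·∫ cos(u) du from 1 to 3, with antiderivative 3*sin(u).
Back in w: F(w) = 3*sin(exp(w)).
Then F(log(3)) - F(0) = (3*sin(3)) - (3*sin(1)) = -3*sin(1) + 3*sin(3).

-3*sin(1) + 3*sin(3)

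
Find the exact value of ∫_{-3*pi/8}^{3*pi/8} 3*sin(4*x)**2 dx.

Use the identity sin^2(4*x) = (1 - cos(8*x))/2.
An antiderivative is F(x) = 3*x/2 - 3*sin(8*x)/16.
Then F(3*pi/8) - F(-3*pi/8) = (9*pi/16) - (-9*pi/16) = 9*pi/8.

9*pi/8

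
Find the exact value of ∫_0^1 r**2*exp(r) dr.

-2 + E

Integrate by parts twice (u = r^2, dv = exp(r) dr).
An antiderivative is F(r) = (r**2 - 2*r + 2)*exp(r).
Then F(1) - F(0) = (E) - (2) = -2 + E.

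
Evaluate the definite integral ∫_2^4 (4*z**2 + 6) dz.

260/3

By the power rule, an antiderivative is F(z) = 4*z**3/3 + 6*z.
Then F(4) - F(2) = (328/3) - (68/3) = 260/3.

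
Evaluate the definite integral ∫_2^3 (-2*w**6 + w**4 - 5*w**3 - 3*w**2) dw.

By the power rule, an antiderivative is F(w) = -2*w**7/7 + w**5/5 - 5*w**4/4 - w**3.
Then F(3) - F(2) = (-98631/140) - (-2036/35) = -90487/140.

-90487/140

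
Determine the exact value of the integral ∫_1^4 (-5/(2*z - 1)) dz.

An antiderivative is F(z) = -5*log(2*z - 1)/2.
Then F(4) - F(1) = (-5*log(7)/2) - (0) = -5*log(7)/2.

-5*log(7)/2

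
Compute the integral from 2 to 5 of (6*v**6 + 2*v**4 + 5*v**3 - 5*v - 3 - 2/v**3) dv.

By the power rule, an antiderivative is F(v) = 6*v**7/7 + 2*v**5/5 + 5*v**4/4 - 5*v**2/2 - 3*v + v**(-2).
Then F(5) - F(2) = (48242653/700) - (17747/140) = 24076959/350.

24076959/350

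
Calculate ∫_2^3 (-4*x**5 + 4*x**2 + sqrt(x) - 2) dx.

-420 - 4*sqrt(2)/3 + 2*sqrt(3)

By the power rule, an antiderivative is F(x) = -2*x**6/3 + 2*x**(3/2)/3 + 4*x**3/3 - 2*x.
Then F(3) - F(2) = (-456 + 2*sqrt(3)) - (-36 + 4*sqrt(2)/3) = -420 - 4*sqrt(2)/3 + 2*sqrt(3).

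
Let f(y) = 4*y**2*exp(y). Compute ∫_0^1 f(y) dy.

Integrate by parts twice (u = y^2, dv = 4*exp(y) dy).
An antiderivative is F(y) = (4*y**2 - 8*y + 8)*exp(y).
Then F(1) - F(0) = (4*E) - (8) = -8 + 4*E.

-8 + 4*E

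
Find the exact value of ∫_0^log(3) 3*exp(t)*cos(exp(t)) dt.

Let u = exp(t), so du = exp(t) dt. When t = 0, u = 1; when t = log(3), u = 3.
The integral becomes 3·∫ cos(u) du from 1 to 3, with antiderivative 3*sin(u).
Back in t: F(t) = 3*sin(exp(t)).
Then F(log(3)) - F(0) = (3*sin(3)) - (3*sin(1)) = -3*sin(1) + 3*sin(3).

-3*sin(1) + 3*sin(3)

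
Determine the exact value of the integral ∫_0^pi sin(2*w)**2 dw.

Use the identity sin^2(2*w) = (1 - cos(4*w))/2.
An antiderivative is F(w) = w/2 - sin(4*w)/8.
Then F(pi) - F(0) = (pi/2) - (0) = pi/2.

pi/2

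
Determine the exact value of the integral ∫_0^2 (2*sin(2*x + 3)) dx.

Let u = 2*x + 3, so du = 2 dx. When x = 0, u = 3; when x = 2, u = 7.
The integral becomes ∫ sin(u) du from 3 to 7, with antiderivative -cos(u).
Back in x: F(x) = -cos(2*x + 3).
Then F(2) - F(0) = (-cos(7)) - (-cos(3)) = cos(3) - cos(7).

cos(3) - cos(7)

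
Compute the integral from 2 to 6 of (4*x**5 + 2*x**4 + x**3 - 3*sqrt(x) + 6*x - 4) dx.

By the power rule, an antiderivative is F(x) = 2*x**6/3 + 2*x**5/5 + x**4/4 - 2*x**(3/2) + 3*x**2 - 4*x.
Then F(6) - F(2) = (173112/5 - 12*sqrt(6)) - (952/15 - 4*sqrt(2)) = -12*sqrt(6) + 4*sqrt(2) + 518384/15.

-12*sqrt(6) + 4*sqrt(2) + 518384/15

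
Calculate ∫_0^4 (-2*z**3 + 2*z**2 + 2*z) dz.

By the power rule, an antiderivative is F(z) = -z**4/2 + 2*z**3/3 + z**2.
Then F(4) - F(0) = (-208/3) - (0) = -208/3.

-208/3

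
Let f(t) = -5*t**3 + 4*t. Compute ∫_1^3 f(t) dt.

By the power rule, an antiderivative is F(t) = -5*t**4/4 + 2*t**2.
Then F(3) - F(1) = (-333/4) - (3/4) = -84.

-84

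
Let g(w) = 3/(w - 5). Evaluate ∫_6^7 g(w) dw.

log(8)

An antiderivative is F(w) = 3*log(w - 5).
Then F(7) - F(6) = (log(8)) - (0) = log(8).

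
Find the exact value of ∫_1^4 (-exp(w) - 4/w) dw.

-exp(4) - 8*log(2) + exp(1)

An antiderivative is F(w) = -exp(w) - 4*log(w).
Then F(4) - F(1) = (-exp(4) - 8*log(2)) - (-exp(1)) = -exp(4) - 8*log(2) + exp(1).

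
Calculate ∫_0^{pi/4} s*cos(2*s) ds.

-1/4 + pi/8

Integrate by parts once (u = s, dv = cos(2*s) ds).
An antiderivative is F(s) = s*sin(2*s)/2 + cos(2*s)/4.
Then F(pi/4) - F(0) = (pi/8) - (1/4) = -1/4 + pi/8.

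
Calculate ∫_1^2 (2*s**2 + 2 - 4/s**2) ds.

14/3

By the power rule, an antiderivative is F(s) = 2*s**3/3 + 2*s + 4/s.
Then F(2) - F(1) = (34/3) - (20/3) = 14/3.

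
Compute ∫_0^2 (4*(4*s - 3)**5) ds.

Let u = 4*s - 3, so du = 4 ds. When s = 0, u = -3; when s = 2, u = 5.
The integral becomes ∫ u**5 du from -3 to 5, with antiderivative u**6/6.
Back in s: F(s) = (4*s - 3)**6/6.
Then F(2) - F(0) = (15625/6) - (243/2) = 7448/3.

7448/3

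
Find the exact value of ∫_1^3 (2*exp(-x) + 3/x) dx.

-2*exp(-3) + 2*exp(-1) + 3*log(3)

An antiderivative is F(x) = 3*log(x) - 2*exp(-x).
Then F(3) - F(1) = (-2*exp(-3) + 3*log(3)) - (-2*exp(-1)) = -2*exp(-3) + 2*exp(-1) + 3*log(3).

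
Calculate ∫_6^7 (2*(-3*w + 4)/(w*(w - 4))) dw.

-2*log(7) - 2*log(3) + 6*log(2)

Factor the denominator: w**2 - 4*w = w(w - 4).
Partial fractions: 2*(-3*w + 4)/(w*(w - 4)) = -2/w - 4/(w - 4).
An antiderivative is F(w) = -2*log(w) - 4*log(w - 4).
Then F(7) - F(6) = (-4*log(3) - 2*log(7)) - (-6*log(2) - 2*log(3)) = -2*log(7) - 2*log(3) + 6*log(2).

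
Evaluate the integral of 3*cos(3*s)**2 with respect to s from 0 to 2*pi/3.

pi

Use the identity cos^2(3*s) = (1 + cos(6*s))/2.
An antiderivative is F(s) = 3*s/2 + sin(6*s)/4.
Then F(2*pi/3) - F(0) = (pi) - (0) = pi.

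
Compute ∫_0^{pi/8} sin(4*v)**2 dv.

pi/16

Use the identity sin^2(4*v) = (1 - cos(8*v))/2.
An antiderivative is F(v) = v/2 - sin(8*v)/16.
Then F(pi/8) - F(0) = (pi/16) - (0) = pi/16.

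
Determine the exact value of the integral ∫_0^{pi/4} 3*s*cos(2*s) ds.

Integrate by parts once (u = s, dv = 3*cos(2*s) ds).
An antiderivative is F(s) = 3*s*sin(2*s)/2 + 3*cos(2*s)/4.
Then F(pi/4) - F(0) = (3*pi/8) - (3/4) = -3/4 + 3*pi/8.

-3/4 + 3*pi/8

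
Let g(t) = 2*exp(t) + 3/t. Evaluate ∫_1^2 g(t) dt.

An antiderivative is F(t) = 2*exp(t) + 3*log(t).
Then F(2) - F(1) = (log(8) + 2*exp(2)) - (2*exp(1)) = -2*exp(1) + log(8) + 2*exp(2).

-2*exp(1) + log(8) + 2*exp(2)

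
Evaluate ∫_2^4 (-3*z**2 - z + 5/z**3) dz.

By the power rule, an antiderivative is F(z) = -z**3 - z**2/2 - 5/(2*z**2).
Then F(4) - F(2) = (-2309/32) - (-85/8) = -1969/32.

-1969/32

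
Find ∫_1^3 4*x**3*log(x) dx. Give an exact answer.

-20 + 81*log(3)

Integrate by parts once (u = ln x, dv = 4*x**3 dx).
An antiderivative is F(x) = x**4*(4*log(x) - 1)/4.
Then F(3) - F(1) = (-81/4 + 81*log(3)) - (-1/4) = -20 + 81*log(3).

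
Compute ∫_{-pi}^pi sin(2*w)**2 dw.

pi

Use the identity sin^2(2*w) = (1 - cos(4*w))/2.
An antiderivative is F(w) = w/2 - sin(4*w)/8.
Then F(pi) - F(-pi) = (pi/2) - (-pi/2) = pi.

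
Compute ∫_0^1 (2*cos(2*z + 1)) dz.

Let u = 2*z + 1, so du = 2 dz. When z = 0, u = 1; when z = 1, u = 3.
The integral becomes ∫ cos(u) du from 1 to 3, with antiderivative sin(u).
Back in z: F(z) = sin(2*z + 1).
Then F(1) - F(0) = (sin(3)) - (sin(1)) = -sin(1) + sin(3).

-sin(1) + sin(3)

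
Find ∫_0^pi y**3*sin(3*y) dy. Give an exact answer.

pi*(-2 + 3*pi**2)/9

Integrate by parts 3 times (u = y^3, dv = sin(3*y) dy).
An antiderivative is F(y) = -y**3*cos(3*y)/3 + y**2*sin(3*y)/3 + 2*y*cos(3*y)/9 - 2*sin(3*y)/27.
Then F(pi) - F(0) = (pi*(-2 + 3*pi**2)/9) - (0) = pi*(-2 + 3*pi**2)/9.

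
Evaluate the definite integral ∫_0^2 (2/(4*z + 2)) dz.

log(5)/2

An antiderivative is F(z) = log(4*z + 2)/2.
Then F(2) - F(0) = (log(10)/2) - (log(2)/2) = log(5)/2.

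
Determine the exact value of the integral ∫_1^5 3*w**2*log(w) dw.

-124/3 + 125*log(5)

Integrate by parts once (u = ln w, dv = 3*w**2 dw).
An antiderivative is F(w) = w**3*(3*log(w) - 1)/3.
Then F(5) - F(1) = (-125/3 + 125*log(5)) - (-1/3) = -124/3 + 125*log(5).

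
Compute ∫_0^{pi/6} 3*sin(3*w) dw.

An antiderivative is F(w) = -cos(3*w).
Then F(pi/6) - F(0) = (0) - (-1) = 1.

1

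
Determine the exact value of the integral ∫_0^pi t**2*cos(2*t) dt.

pi/2

Integrate by parts twice (u = t^2, dv = cos(2*t) dt).
An antiderivative is F(t) = t**2*sin(2*t)/2 + t*cos(2*t)/2 - sin(2*t)/4.
Then F(pi) - F(0) = (pi/2) - (0) = pi/2.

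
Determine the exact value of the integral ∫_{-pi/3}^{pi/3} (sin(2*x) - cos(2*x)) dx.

-sqrt(3)/2

An antiderivative is F(x) = -sin(2*x)/2 - cos(2*x)/2.
Then F(pi/3) - F(-pi/3) = (1/4 - sqrt(3)/4) - (1/4 + sqrt(3)/4) = -sqrt(3)/2.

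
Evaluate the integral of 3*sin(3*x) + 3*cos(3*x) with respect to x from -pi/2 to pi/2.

An antiderivative is F(x) = sin(3*x) - cos(3*x).
Then F(pi/2) - F(-pi/2) = (-1) - (1) = -2.

-2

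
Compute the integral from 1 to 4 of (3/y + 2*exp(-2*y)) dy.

An antiderivative is F(y) = 3*log(y) - exp(-2*y).
Then F(4) - F(1) = (-exp(-8) + 6*log(2)) - (-exp(-2)) = -exp(-8) + exp(-2) + 6*log(2).

-exp(-8) + exp(-2) + 6*log(2)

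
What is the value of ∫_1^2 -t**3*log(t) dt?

Integrate by parts once (u = ln t, dv = -t**3 dt).
An antiderivative is F(t) = -t**4*(4*log(t) - 1)/16.
Then F(2) - F(1) = (1 - log(16)) - (1/16) = 15/16 - log(16).

15/16 - log(16)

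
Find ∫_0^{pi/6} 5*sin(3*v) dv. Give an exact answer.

5/3

An antiderivative is F(v) = -5*cos(3*v)/3.
Then F(pi/6) - F(0) = (0) - (-5/3) = 5/3.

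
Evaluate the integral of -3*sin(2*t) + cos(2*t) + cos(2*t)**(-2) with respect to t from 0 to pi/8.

-1 + sqrt(2)

An antiderivative is F(t) = sin(2*t)/2 + 3*cos(2*t)/2 + tan(2*t)/2.
Then F(pi/8) - F(0) = (1/2 + sqrt(2)) - (3/2) = -1 + sqrt(2).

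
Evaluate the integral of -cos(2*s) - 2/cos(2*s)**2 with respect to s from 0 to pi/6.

-5*sqrt(3)/4

An antiderivative is F(s) = -sin(2*s)/2 - tan(2*s).
Then F(pi/6) - F(0) = (-5*sqrt(3)/4) - (0) = -5*sqrt(3)/4.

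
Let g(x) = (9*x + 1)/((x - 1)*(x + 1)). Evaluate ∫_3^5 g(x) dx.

Factor the denominator: x**2 - 1 = (x + 1)(x - 1).
Partial fractions: (9*x + 1)/((x - 1)*(x + 1)) = 4/(x + 1) + 5/(x - 1).
An antiderivative is F(x) = 5*log(x - 1) + 4*log(x + 1).
Then F(5) - F(3) = (4*log(3) + 14*log(2)) - (13*log(2)) = log(2) + 4*log(3).

log(2) + 4*log(3)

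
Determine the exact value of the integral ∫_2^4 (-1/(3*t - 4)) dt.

-2*log(2)/3

An antiderivative is F(t) = -log(3*t - 4)/3.
Then F(4) - F(2) = (-log(2)) - (-log(2)/3) = -2*log(2)/3.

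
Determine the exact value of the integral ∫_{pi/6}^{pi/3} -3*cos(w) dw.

An antiderivative is F(w) = -3*sin(w).
Then F(pi/3) - F(pi/6) = (-3*sqrt(3)/2) - (-3/2) = 3/2 - 3*sqrt(3)/2.

3/2 - 3*sqrt(3)/2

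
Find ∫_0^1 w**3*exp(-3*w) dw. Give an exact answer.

2/27 - 26*exp(-3)/27

Integrate by parts 3 times (u = w^3, dv = exp(-3*w) dw).
An antiderivative is F(w) = (-9*w**3 - 9*w**2 - 6*w - 2)*exp(-3*w)/27.
Then F(1) - F(0) = (-26*exp(-3)/27) - (-2/27) = 2/27 - 26*exp(-3)/27.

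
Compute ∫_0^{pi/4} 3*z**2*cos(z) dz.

Integrate by parts twice (u = z^2, dv = 3*cos(z) dz).
An antiderivative is F(z) = 3*z**2*sin(z) + 6*z*cos(z) - 6*sin(z).
Then F(pi/4) - F(0) = (3*sqrt(2)*(-32 + pi**2 + 8*pi)/32) - (0) = 3*sqrt(2)*(-32 + pi**2 + 8*pi)/32.

3*sqrt(2)*(-32 + pi**2 + 8*pi)/32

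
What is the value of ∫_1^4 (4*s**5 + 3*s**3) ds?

By the power rule, an antiderivative is F(s) = 2*s**6/3 + 3*s**4/4.
Then F(4) - F(1) = (8768/3) - (17/12) = 11685/4.

11685/4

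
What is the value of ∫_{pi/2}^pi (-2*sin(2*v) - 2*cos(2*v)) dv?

An antiderivative is F(v) = -sin(2*v) + cos(2*v).
Then F(pi) - F(pi/2) = (1) - (-1) = 2.

2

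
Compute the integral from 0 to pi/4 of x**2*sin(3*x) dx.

-2/27 - sqrt(2)/27 + sqrt(2)*pi/36 + sqrt(2)*pi**2/96

Integrate by parts twice (u = x^2, dv = sin(3*x) dx).
An antiderivative is F(x) = -x**2*cos(3*x)/3 + 2*x*sin(3*x)/9 + 2*cos(3*x)/27.
Then F(pi/4) - F(0) = (sqrt(2)*(-32 + 24*pi + 9*pi**2)/864) - (2/27) = -2/27 - sqrt(2)/27 + sqrt(2)*pi/36 + sqrt(2)*pi**2/96.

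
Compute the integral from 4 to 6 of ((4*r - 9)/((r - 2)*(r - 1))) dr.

Factor the denominator: r**2 - 3*r + 2 = (r - 1)(r - 2).
Partial fractions: (4*r - 9)/((r - 2)*(r - 1)) = 5/(r - 1) - 1/(r - 2).
An antiderivative is F(r) = -log(r - 2) + 5*log(r - 1).
Then F(6) - F(4) = (-2*log(2) + 5*log(5)) - (-log(2) + 5*log(3)) = -5*log(3) - log(2) + 5*log(5).

-5*log(3) - log(2) + 5*log(5)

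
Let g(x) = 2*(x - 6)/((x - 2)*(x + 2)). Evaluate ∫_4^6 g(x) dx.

Factor the denominator: x**2 - 4 = (x + 2)(x - 2).
Partial fractions: 2*(x - 6)/((x - 2)*(x + 2)) = 4/(x + 2) - 2/(x - 2).
An antiderivative is F(x) = -2*log(x - 2) + 4*log(x + 2).
Then F(6) - F(4) = (8*log(2)) - (2*log(2) + 4*log(3)) = log(64/81).

log(64/81)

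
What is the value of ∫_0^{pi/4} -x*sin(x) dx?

sqrt(2)*(-4 + pi)/8

Integrate by parts once (u = x, dv = -sin(x) dx).
An antiderivative is F(x) = x*cos(x) - sin(x).
Then F(pi/4) - F(0) = (sqrt(2)*(-4 + pi)/8) - (0) = sqrt(2)*(-4 + pi)/8.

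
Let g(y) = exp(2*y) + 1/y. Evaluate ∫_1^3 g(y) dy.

An antiderivative is F(y) = exp(2*y)/2 + log(y).
Then F(3) - F(1) = (log(3) + exp(6)/2) - (exp(2)/2) = -exp(2)/2 + log(3) + exp(6)/2.

-exp(2)/2 + log(3) + exp(6)/2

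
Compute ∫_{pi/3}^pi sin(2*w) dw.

-3/4

An antiderivative is F(w) = -cos(2*w)/2.
Then F(pi) - F(pi/3) = (-1/2) - (1/4) = -3/4.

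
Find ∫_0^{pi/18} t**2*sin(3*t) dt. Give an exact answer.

-2/27 - sqrt(3)*pi**2/1944 + pi/162 + sqrt(3)/27

Integrate by parts twice (u = t^2, dv = sin(3*t) dt).
An antiderivative is F(t) = -t**2*cos(3*t)/3 + 2*t*sin(3*t)/9 + 2*cos(3*t)/27.
Then F(pi/18) - F(0) = (-sqrt(3)*pi**2/1944 + pi/162 + sqrt(3)/27) - (2/27) = -2/27 - sqrt(3)*pi**2/1944 + pi/162 + sqrt(3)/27.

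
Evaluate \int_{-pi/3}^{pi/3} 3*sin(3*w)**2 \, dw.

pi

Use the identity sin^2(3*w) = (1 - cos(6*w))/2.
An antiderivative is F(w) = 3*w/2 - sin(6*w)/4.
Then F(pi/3) - F(-pi/3) = (pi/2) - (-pi/2) = pi.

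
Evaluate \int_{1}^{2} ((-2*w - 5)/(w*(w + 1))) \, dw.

-8*log(2) + 3*log(3)

Factor the denominator: w**2 + w = (w + 1)w.
Partial fractions: (-2*w - 5)/(w*(w + 1)) = 3/(w + 1) - 5/w.
An antiderivative is F(w) = -5*log(w) + 3*log(w + 1).
Then F(2) - F(1) = (log(27/32)) - (log(8)) = -8*log(2) + 3*log(3).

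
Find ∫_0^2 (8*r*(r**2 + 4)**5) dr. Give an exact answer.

172032

Let u = r**2 + 4, so du = 2*r dr. When r = 0, u = 4; when r = 2, u = 8.
The integral becomes 4·∫ u**5 du from 4 to 8, with antiderivative 2*u**6/3.
Back in r: F(r) = 2*(r**2 + 4)**6/3.
Then F(2) - F(0) = (524288/3) - (8192/3) = 172032.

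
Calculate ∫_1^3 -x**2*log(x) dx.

Integrate by parts once (u = ln x, dv = -x**2 dx).
An antiderivative is F(x) = -x**3*(3*log(x) - 1)/9.
Then F(3) - F(1) = (3 - 9*log(3)) - (1/9) = 26/9 - 9*log(3).

26/9 - 9*log(3)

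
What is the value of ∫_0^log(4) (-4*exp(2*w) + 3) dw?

An antiderivative is F(w) = -2*exp(2*w) + 3*w.
Then F(log(4)) - F(0) = (-32 + log(64)) - (-2) = -30 + 6*log(2).

-30 + 6*log(2)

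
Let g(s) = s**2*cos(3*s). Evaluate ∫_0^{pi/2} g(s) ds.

Integrate by parts twice (u = s^2, dv = cos(3*s) ds).
An antiderivative is F(s) = s**2*sin(3*s)/3 + 2*s*cos(3*s)/9 - 2*sin(3*s)/27.
Then F(pi/2) - F(0) = (2/27 - pi**2/12) - (0) = 2/27 - pi**2/12.

2/27 - pi**2/12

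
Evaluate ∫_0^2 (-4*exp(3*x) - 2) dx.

-4*exp(6)/3 - 8/3

An antiderivative is F(x) = -4*exp(3*x)/3 - 2*x.
Then F(2) - F(0) = (-4*exp(6)/3 - 4) - (-4/3) = -4*exp(6)/3 - 8/3.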